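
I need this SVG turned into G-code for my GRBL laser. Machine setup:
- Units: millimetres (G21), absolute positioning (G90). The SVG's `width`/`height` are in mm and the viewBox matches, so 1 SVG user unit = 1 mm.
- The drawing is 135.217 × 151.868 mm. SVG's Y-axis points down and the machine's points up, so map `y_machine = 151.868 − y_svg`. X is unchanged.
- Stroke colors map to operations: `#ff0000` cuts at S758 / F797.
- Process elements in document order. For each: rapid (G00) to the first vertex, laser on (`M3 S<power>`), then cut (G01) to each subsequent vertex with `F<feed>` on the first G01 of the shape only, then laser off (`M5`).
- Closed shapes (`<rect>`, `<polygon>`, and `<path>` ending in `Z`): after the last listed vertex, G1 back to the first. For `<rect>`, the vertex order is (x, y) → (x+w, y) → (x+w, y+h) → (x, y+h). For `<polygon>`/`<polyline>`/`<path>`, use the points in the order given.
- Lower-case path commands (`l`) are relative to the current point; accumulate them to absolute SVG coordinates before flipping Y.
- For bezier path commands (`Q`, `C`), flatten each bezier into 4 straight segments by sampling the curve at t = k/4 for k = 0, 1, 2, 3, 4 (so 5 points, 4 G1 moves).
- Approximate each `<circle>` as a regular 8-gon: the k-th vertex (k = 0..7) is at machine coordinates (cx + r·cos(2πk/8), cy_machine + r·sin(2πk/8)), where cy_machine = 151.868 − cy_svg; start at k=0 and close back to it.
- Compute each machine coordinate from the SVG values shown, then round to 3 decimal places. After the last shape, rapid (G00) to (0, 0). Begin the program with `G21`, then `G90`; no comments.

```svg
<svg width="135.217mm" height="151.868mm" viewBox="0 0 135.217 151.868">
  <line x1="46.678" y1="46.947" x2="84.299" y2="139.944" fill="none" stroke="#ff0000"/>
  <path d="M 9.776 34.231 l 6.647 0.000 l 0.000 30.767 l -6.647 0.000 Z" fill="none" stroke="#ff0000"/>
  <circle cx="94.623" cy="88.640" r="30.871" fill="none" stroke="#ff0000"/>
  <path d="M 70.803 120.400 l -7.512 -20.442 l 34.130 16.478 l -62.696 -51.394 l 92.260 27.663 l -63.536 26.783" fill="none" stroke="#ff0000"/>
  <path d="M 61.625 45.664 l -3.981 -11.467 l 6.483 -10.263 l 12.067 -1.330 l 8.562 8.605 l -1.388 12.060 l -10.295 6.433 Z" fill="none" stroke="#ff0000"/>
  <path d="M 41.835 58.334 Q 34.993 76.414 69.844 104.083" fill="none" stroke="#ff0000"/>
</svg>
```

G21
G90
G00 X46.678 Y104.921
M3 S758
G01 X84.299 Y11.924 F797
M5
G00 X9.776 Y117.637
M3 S758
G01 X16.423 Y117.637 F797
G01 X16.423 Y86.870
G01 X9.776 Y86.870
G01 X9.776 Y117.637
M5
G00 X125.494 Y63.228
M3 S758
G01 X116.452 Y85.057 F797
G01 X94.623 Y94.099
G01 X72.794 Y85.057
G01 X63.752 Y63.228
G01 X72.794 Y41.399
G01 X94.623 Y32.357
G01 X116.452 Y41.399
G01 X125.494 Y63.228
M5
G00 X70.803 Y31.468
M3 S758
G01 X63.291 Y51.910 F797
G01 X97.421 Y35.432
G01 X34.725 Y86.826
G01 X126.985 Y59.163
G01 X63.449 Y32.380
M5
G00 X61.625 Y106.204
M3 S758
G01 X57.644 Y117.671 F797
G01 X64.127 Y127.934
G01 X76.194 Y129.264
G01 X84.756 Y120.659
G01 X83.368 Y108.599
G01 X73.073 Y102.166
G01 X61.625 Y106.204
M5
G00 X41.835 Y93.534
M3 S758
G01 X41.020 Y83.895 F797
G01 X45.416 Y73.057
G01 X55.024 Y61.020
G01 X69.844 Y47.785
M5
G00 X0.000 Y0.000

1 u = 1 mm; y_m = 151.868 − y.

[1] `<line>` line segment, #ff0000→cut S758 F797: (46.678,104.921) → (84.299,11.924)

[2] `<path>` rectangle, #ff0000→cut S758 F797: (9.776,117.637) → (16.423,117.637) → (16.423,86.870) → (9.776,86.870) → (9.776,117.637) (closed)

[3] `<circle>` circle, #ff0000→cut S758 F797: (125.494,63.228) → (116.452,85.057) → (94.623,94.099) → (72.794,85.057) → (63.752,63.228) → (72.794,41.399) → (94.623,32.357) → (116.452,41.399) → (125.494,63.228) (closed)

[4] `<path>` open polyline, #ff0000→cut S758 F797: (70.803,31.468) → (63.291,51.910) → (97.421,35.432) → (34.725,86.826) → (126.985,59.163) → (63.449,32.380)

[5] `<path>` regular polygon, #ff0000→cut S758 F797: (61.625,106.204) → (57.644,117.671) → (64.127,127.934) → (76.194,129.264) → (84.756,120.659) → (83.368,108.599) → (73.073,102.166) → (61.625,106.204) (closed)

[6] `<path>` quadratic bezier, #ff0000→cut S758 F797: (41.835,93.534) → (41.020,83.895) → (45.416,73.057) → (55.024,61.020) → (69.844,47.785)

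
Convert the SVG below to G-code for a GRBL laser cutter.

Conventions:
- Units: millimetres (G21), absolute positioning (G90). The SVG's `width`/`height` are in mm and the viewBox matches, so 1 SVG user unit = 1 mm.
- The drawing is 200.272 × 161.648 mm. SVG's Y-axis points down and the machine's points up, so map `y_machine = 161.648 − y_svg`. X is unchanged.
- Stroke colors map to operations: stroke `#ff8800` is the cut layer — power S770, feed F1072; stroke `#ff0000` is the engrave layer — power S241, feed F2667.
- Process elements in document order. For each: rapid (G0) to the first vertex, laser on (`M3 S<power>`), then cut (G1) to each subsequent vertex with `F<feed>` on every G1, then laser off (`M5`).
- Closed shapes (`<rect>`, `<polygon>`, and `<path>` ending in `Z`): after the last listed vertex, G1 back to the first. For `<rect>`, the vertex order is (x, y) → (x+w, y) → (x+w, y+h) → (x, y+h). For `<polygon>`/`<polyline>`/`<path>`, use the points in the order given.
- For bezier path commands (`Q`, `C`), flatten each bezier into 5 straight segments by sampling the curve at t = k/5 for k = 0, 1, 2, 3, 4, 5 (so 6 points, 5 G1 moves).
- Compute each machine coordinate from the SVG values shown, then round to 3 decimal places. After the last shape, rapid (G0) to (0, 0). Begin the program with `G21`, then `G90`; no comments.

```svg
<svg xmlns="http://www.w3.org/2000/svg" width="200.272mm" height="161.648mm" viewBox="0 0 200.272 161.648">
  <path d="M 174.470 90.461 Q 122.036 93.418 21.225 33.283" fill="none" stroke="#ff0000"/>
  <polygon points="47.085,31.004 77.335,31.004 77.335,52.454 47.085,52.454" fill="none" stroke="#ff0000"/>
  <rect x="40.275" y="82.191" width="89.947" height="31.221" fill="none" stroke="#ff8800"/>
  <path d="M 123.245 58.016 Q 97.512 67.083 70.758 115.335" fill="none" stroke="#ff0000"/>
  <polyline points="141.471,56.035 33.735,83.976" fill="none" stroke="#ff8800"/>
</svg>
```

G21
G90
G0 X174.470 Y71.187
M3 S241
G1 X151.561 Y72.528 F2667
G1 X124.782 Y78.916 F2667
G1 X94.133 Y90.352 F2667
G1 X59.614 Y106.835 F2667
G1 X21.225 Y128.365 F2667
M5
G0 X47.085 Y130.644
M3 S241
G1 X77.335 Y130.644 F2667
G1 X77.335 Y109.194 F2667
G1 X47.085 Y109.194 F2667
G1 X47.085 Y130.644 F2667
M5
G0 X40.275 Y79.457
M3 S770
G1 X130.222 Y79.457 F1072
G1 X130.222 Y48.236 F1072
G1 X40.275 Y48.236 F1072
G1 X40.275 Y79.457 F1072
M5
G0 X123.245 Y103.632
M3 S241
G1 X112.911 Y98.438 F2667
G1 X102.495 Y90.109 F2667
G1 X91.998 Y78.645 F2667
G1 X81.419 Y64.046 F2667
G1 X70.758 Y46.313 F2667
M5
G0 X141.471 Y105.613
M3 S770
G1 X33.735 Y77.672 F1072
M5
G0 X0.000 Y0.000

1 u = 1 mm; y_m = 161.648 − y.

[1] `<path>` quadratic bezier, #ff0000→engrave S241 F2667: (174.470,71.187) → (151.561,72.528) → (124.782,78.916) → (94.133,90.352) → (59.614,106.835) → (21.225,128.365)

[2] `<polygon>` rectangle, #ff0000→engrave S241 F2667: (47.085,130.644) → (77.335,130.644) → (77.335,109.194) → (47.085,109.194) → (47.085,130.644) (closed)

[3] `<rect>` rectangle, #ff8800→cut S770 F1072: (40.275,79.457) → (130.222,79.457) → (130.222,48.236) → (40.275,48.236) → (40.275,79.457) (closed)

[4] `<path>` quadratic bezier, #ff0000→engrave S241 F2667: (123.245,103.632) → (112.911,98.438) → (102.495,90.109) → (91.998,78.645) → (81.419,64.046) → (70.758,46.313)

[5] `<polyline>` line segment, #ff8800→cut S770 F1072: (141.471,105.613) → (33.735,77.672)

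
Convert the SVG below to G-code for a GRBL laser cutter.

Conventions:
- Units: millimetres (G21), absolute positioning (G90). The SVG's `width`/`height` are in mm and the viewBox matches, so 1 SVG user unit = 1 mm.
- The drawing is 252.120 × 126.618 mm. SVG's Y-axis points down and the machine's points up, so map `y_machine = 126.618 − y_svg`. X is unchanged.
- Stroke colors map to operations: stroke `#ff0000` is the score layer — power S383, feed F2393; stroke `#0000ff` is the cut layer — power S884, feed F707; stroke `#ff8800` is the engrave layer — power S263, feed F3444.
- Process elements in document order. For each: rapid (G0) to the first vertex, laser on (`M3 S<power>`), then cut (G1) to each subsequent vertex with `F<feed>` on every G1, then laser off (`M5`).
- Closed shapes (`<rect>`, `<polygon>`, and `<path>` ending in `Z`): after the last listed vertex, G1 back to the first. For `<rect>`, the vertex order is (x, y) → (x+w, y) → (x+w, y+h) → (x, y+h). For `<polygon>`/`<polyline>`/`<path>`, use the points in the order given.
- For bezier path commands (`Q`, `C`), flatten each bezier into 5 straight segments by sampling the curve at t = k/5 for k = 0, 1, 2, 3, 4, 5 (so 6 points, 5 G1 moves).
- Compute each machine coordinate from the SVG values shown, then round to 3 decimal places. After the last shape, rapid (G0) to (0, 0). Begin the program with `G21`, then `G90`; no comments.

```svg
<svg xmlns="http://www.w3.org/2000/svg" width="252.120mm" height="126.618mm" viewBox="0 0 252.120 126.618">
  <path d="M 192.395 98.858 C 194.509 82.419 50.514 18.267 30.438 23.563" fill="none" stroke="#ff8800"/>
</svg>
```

G21
G90
G0 X192.395 Y27.760
M3 S263
G1 X178.291 Y42.412 F3444
G1 X142.081 Y62.891 F3444
G1 X96.729 Y83.573 F3444
G1 X55.194 Y98.836 F3444
G1 X30.438 Y103.055 F3444
M5
G0 X0.000 Y0.000

1 u = 1 mm; y_m = 126.618 − y.

[1] `<path>` cubic bezier, #ff8800→engrave S263 F3444: (192.395,27.760) → (178.291,42.412) → (142.081,62.891) → (96.729,83.573) → (55.194,98.836) → (30.438,103.055)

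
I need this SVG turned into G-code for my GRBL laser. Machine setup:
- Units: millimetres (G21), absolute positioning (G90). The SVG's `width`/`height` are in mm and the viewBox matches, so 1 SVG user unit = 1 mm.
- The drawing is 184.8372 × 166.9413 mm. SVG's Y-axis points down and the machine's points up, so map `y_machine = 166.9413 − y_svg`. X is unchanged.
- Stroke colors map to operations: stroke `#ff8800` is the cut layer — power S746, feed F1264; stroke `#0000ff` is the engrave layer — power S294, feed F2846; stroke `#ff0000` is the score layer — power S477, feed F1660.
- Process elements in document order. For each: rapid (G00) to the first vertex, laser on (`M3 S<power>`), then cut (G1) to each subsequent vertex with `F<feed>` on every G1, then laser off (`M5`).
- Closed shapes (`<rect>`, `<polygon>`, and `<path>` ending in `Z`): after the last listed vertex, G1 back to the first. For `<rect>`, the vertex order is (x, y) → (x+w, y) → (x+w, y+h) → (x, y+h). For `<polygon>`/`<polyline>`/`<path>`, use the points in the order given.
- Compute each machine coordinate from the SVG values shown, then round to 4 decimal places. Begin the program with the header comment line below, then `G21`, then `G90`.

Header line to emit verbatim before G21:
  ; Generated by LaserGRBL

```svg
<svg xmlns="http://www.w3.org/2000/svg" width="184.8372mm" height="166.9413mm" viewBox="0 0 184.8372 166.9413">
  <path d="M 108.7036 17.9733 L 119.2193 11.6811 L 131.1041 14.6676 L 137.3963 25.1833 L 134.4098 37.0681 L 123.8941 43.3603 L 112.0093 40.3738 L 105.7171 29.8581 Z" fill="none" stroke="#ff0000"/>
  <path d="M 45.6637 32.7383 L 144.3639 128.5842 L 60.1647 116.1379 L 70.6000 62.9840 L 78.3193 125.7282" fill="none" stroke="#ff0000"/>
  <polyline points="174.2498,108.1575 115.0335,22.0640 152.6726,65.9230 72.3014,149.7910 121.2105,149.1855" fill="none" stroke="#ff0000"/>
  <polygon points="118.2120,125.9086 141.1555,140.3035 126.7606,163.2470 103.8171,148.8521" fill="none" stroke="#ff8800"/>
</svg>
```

viewBox `0 0 184.8372 166.9413` with mm width/height → 1 unit = 1 mm. Flip: y_m = 166.9413 − y_svg.

**Shape 1** — `<path>` regular polygon, stroke `#ff0000` → score (S477, F1660). Machine vertices: (108.7036,148.9680) → (119.2193,155.2602) → (131.1041,152.2737) → (137.3963,141.7580) → (134.4098,129.8732) → (123.8941,123.5810) → (112.0093,126.5675) → (105.7171,137.0832) → (108.7036,148.9680). Closed: final G1 returns to the first vertex.

**Shape 2** — `<path>` open polyline, stroke `#ff0000` → score (S477, F1660). Machine vertices: (45.6637,134.2030) → (144.3639,38.3571) → (60.1647,50.8034) → (70.6000,103.9573) → (78.3193,41.2131). Open path.

**Shape 3** — `<polyline>` open polyline, stroke `#ff0000` → score (S477, F1660). Machine vertices: (174.2498,58.7838) → (115.0335,144.8773) → (152.6726,101.0183) → (72.3014,17.1503) → (121.2105,17.7558). Open path.

**Shape 4** — `<polygon>` regular polygon, stroke `#ff8800` → cut (S746, F1264). Machine vertices: (118.2120,41.0327) → (141.1555,26.6378) → (126.7606,3.6943) → (103.8171,18.0892) → (118.2120,41.0327). Closed: final G1 returns to the first vertex.

; Generated by LaserGRBL
G21
G90
G00 X108.7036 Y148.9680
M3 S477
G1 X119.2193 Y155.2602 F1660
G1 X131.1041 Y152.2737 F1660
G1 X137.3963 Y141.7580 F1660
G1 X134.4098 Y129.8732 F1660
G1 X123.8941 Y123.5810 F1660
G1 X112.0093 Y126.5675 F1660
G1 X105.7171 Y137.0832 F1660
G1 X108.7036 Y148.9680 F1660
M5
G00 X45.6637 Y134.2030
M3 S477
G1 X144.3639 Y38.3571 F1660
G1 X60.1647 Y50.8034 F1660
G1 X70.6000 Y103.9573 F1660
G1 X78.3193 Y41.2131 F1660
M5
G00 X174.2498 Y58.7838
M3 S477
G1 X115.0335 Y144.8773 F1660
G1 X152.6726 Y101.0183 F1660
G1 X72.3014 Y17.1503 F1660
G1 X121.2105 Y17.7558 F1660
M5
G00 X118.2120 Y41.0327
M3 S746
G1 X141.1555 Y26.6378 F1264
G1 X126.7606 Y3.6943 F1264
G1 X103.8171 Y18.0892 F1264
G1 X118.2120 Y41.0327 F1264
M5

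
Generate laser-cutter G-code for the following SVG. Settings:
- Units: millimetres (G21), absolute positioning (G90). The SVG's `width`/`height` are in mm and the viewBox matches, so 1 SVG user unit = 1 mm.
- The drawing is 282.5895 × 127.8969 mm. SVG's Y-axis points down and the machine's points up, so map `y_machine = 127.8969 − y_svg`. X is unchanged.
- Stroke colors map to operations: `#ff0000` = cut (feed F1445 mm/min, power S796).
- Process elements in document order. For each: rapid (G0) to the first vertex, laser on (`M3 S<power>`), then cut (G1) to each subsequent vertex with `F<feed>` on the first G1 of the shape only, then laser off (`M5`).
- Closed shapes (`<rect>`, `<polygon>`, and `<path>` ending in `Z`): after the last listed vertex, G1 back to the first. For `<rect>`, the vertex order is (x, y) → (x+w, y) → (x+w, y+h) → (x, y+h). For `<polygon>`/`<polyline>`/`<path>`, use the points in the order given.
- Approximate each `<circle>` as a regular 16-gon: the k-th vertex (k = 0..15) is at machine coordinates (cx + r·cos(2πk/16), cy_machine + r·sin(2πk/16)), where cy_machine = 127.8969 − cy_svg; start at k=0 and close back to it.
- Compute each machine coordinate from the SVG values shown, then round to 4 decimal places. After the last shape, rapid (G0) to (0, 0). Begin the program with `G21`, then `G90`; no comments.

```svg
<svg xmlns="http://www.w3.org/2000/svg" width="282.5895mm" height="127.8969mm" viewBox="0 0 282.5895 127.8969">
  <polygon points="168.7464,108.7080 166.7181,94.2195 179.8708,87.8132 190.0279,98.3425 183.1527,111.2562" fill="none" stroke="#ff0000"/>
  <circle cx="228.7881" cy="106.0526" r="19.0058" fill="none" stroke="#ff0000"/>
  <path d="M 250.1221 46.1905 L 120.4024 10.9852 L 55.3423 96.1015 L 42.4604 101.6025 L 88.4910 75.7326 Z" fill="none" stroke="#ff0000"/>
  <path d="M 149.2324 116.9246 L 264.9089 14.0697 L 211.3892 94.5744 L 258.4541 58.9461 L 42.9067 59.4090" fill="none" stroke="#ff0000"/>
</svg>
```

Since the viewBox matches the mm dimensions, user units are millimetres directly. The only transform is the Y-flip y_m = 127.8969 − y_svg.

Shape 1 is a regular polygon drawn with `<polygon>`. Its stroke #ff0000 means cut at S796, F1445. After flipping Y the toolpath is (168.7464,19.1889) → (166.7181,33.6774) → (179.8708,40.0837) → (190.0279,29.5544) → (183.1527,16.6407) → (168.7464,19.1889), returning to the start.

Shape 2 is a circle drawn with `<circle>`. Its stroke #ff0000 means cut at S796, F1445. After flipping Y the toolpath is (247.7939,21.8443) → (246.3472,29.1175) → (242.2272,35.2834) → (236.0613,39.4034) → (228.7881,40.8501) → (221.5149,39.4034) → (215.3490,35.2834) → (211.2290,29.1175) → (209.7823,21.8443) → (211.2290,14.5711) → (215.3490,8.4052) → (221.5149,4.2852) → (228.7881,2.8385) → (236.0613,4.2852) → (242.2272,8.4052) → (246.3472,14.5711) → (247.7939,21.8443), returning to the start.

Shape 3 is a closed polygon drawn with `<path>`. Its stroke #ff0000 means cut at S796, F1445. After flipping Y the toolpath is (250.1221,81.7064) → (120.4024,116.9117) → (55.3423,31.7954) → (42.4604,26.2944) → (88.4910,52.1643) → (250.1221,81.7064), returning to the start.

Shape 4 is a open polyline drawn with `<path>`. Its stroke #ff0000 means cut at S796, F1445. After flipping Y the toolpath is (149.2324,10.9723) → (264.9089,113.8272) → (211.3892,33.3225) → (258.4541,68.9508) → (42.9067,68.4879).

G21
G90
G0 X168.7464 Y19.1889
M3 S796
G1 X166.7181 Y33.6774 F1445
G1 X179.8708 Y40.0837
G1 X190.0279 Y29.5544
G1 X183.1527 Y16.6407
G1 X168.7464 Y19.1889
M5
G0 X247.7939 Y21.8443
M3 S796
G1 X246.3472 Y29.1175 F1445
G1 X242.2272 Y35.2834
G1 X236.0613 Y39.4034
G1 X228.7881 Y40.8501
G1 X221.5149 Y39.4034
G1 X215.3490 Y35.2834
G1 X211.2290 Y29.1175
G1 X209.7823 Y21.8443
G1 X211.2290 Y14.5711
G1 X215.3490 Y8.4052
G1 X221.5149 Y4.2852
G1 X228.7881 Y2.8385
G1 X236.0613 Y4.2852
G1 X242.2272 Y8.4052
G1 X246.3472 Y14.5711
G1 X247.7939 Y21.8443
M5
G0 X250.1221 Y81.7064
M3 S796
G1 X120.4024 Y116.9117 F1445
G1 X55.3423 Y31.7954
G1 X42.4604 Y26.2944
G1 X88.4910 Y52.1643
G1 X250.1221 Y81.7064
M5
G0 X149.2324 Y10.9723
M3 S796
G1 X264.9089 Y113.8272 F1445
G1 X211.3892 Y33.3225
G1 X258.4541 Y68.9508
G1 X42.9067 Y68.4879
M5
G0 X0.0000 Y0.0000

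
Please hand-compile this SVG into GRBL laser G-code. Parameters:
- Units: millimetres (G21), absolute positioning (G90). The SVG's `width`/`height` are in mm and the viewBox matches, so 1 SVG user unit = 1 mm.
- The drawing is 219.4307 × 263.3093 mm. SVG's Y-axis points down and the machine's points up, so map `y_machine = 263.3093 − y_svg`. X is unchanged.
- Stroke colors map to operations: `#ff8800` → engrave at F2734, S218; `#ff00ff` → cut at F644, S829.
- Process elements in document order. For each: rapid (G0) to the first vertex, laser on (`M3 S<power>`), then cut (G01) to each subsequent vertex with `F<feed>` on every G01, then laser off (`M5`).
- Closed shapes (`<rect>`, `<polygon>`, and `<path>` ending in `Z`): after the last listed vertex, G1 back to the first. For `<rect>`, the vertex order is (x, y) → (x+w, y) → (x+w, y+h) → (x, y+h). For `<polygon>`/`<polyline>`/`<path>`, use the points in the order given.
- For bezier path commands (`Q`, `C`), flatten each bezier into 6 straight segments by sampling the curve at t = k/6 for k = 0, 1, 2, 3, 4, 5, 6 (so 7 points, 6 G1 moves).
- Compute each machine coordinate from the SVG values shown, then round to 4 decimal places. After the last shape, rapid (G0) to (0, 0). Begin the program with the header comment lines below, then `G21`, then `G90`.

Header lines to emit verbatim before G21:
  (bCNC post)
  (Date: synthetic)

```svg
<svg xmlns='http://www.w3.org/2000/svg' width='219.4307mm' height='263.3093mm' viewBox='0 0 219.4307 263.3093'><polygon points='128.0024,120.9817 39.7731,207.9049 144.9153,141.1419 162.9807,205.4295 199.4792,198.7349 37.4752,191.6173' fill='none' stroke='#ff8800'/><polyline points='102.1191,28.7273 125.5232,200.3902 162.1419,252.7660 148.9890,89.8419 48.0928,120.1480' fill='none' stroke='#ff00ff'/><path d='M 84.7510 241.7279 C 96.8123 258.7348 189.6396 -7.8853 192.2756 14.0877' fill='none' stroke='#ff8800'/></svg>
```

viewBox `0 0 219.4307 263.3093` with mm width/height → 1 unit = 1 mm. Flip: y_m = 263.3093 − y_svg.

**Shape 1** — `<polygon>` closed polygon, stroke `#ff8800` → engrave (S218, F2734). Machine vertices: (128.0024,142.3276) → (39.7731,55.4044) → (144.9153,122.1674) → (162.9807,57.8798) → (199.4792,64.5744) → (37.4752,71.6920) → (128.0024,142.3276). Closed: final G1 returns to the first vertex.

**Shape 2** — `<polyline>` open polyline, stroke `#ff00ff` → cut (S829, F644). Machine vertices: (102.1191,234.5820) → (125.5232,62.9191) → (162.1419,10.5433) → (148.9890,173.4674) → (48.0928,143.1613). Open path.

**Shape 3** — `<path>` cubic bezier, stroke `#ff8800` → engrave (S218, F2734). Control points (SVG): P0=(84.7510,241.7279), P1=(96.8123,258.7348), P2=(189.6396,-7.8853), P3=(192.2756,14.0877); sampled at t=k/6. Machine vertices: (84.7510,21.5814) → (96.7207,34.0644) → (117.4025,77.9235) → (142.0478,137.2638) → (165.9076,196.1902) → (184.2331,238.8078) → (192.2756,249.2216). Open path.

(bCNC post)
(Date: synthetic)
G21
G90
G0 X128.0024 Y142.3276
M3 S218
G01 X39.7731 Y55.4044 F2734
G01 X144.9153 Y122.1674 F2734
G01 X162.9807 Y57.8798 F2734
G01 X199.4792 Y64.5744 F2734
G01 X37.4752 Y71.6920 F2734
G01 X128.0024 Y142.3276 F2734
M5
G0 X102.1191 Y234.5820
M3 S829
G01 X125.5232 Y62.9191 F644
G01 X162.1419 Y10.5433 F644
G01 X148.9890 Y173.4674 F644
G01 X48.0928 Y143.1613 F644
M5
G0 X84.7510 Y21.5814
M3 S218
G01 X96.7207 Y34.0644 F2734
G01 X117.4025 Y77.9235 F2734
G01 X142.0478 Y137.2638 F2734
G01 X165.9076 Y196.1902 F2734
G01 X184.2331 Y238.8078 F2734
G01 X192.2756 Y249.2216 F2734
M5
G0 X0.0000 Y0.0000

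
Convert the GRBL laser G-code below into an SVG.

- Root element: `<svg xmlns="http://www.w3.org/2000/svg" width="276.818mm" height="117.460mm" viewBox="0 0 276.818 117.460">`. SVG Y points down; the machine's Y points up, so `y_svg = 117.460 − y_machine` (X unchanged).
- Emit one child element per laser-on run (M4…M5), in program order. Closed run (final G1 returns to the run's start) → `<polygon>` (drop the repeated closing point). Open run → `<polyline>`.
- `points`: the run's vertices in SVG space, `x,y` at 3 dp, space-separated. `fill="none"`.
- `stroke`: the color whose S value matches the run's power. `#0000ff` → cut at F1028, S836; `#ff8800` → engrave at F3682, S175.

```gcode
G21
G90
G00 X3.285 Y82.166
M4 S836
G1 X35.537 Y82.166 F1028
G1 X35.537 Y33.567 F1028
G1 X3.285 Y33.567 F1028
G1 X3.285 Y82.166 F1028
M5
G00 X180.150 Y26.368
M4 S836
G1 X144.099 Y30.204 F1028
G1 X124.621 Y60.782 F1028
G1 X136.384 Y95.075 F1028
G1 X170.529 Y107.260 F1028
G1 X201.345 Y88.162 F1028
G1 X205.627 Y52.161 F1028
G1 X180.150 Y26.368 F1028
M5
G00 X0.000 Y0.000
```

Each laser-on run becomes one SVG element. Flip Y back into SVG space with y_svg = 117.460 − y_machine. Every run uses S836, so all elements get stroke `#0000ff` (cut).

Run 1: The run returns to its start, so emit a `<polygon>` with points (Y-flipped): 3.285,35.294 35.537,35.294 35.537,83.893 3.285,83.893.

Run 2: The run returns to its start, so emit a `<polygon>` with points (Y-flipped): 180.150,91.092 144.099,87.256 124.621,56.678 136.384,22.385 170.529,10.200 201.345,29.298 205.627,65.299.

<svg xmlns="http://www.w3.org/2000/svg" width="276.818mm" height="117.460mm" viewBox="0 0 276.818 117.460">
  <polygon points="3.285,35.294 35.537,35.294 35.537,83.893 3.285,83.893" fill="none" stroke="#0000ff"/>
  <polygon points="180.150,91.092 144.099,87.256 124.621,56.678 136.384,22.385 170.529,10.200 201.345,29.298 205.627,65.299" fill="none" stroke="#0000ff"/>
</svg>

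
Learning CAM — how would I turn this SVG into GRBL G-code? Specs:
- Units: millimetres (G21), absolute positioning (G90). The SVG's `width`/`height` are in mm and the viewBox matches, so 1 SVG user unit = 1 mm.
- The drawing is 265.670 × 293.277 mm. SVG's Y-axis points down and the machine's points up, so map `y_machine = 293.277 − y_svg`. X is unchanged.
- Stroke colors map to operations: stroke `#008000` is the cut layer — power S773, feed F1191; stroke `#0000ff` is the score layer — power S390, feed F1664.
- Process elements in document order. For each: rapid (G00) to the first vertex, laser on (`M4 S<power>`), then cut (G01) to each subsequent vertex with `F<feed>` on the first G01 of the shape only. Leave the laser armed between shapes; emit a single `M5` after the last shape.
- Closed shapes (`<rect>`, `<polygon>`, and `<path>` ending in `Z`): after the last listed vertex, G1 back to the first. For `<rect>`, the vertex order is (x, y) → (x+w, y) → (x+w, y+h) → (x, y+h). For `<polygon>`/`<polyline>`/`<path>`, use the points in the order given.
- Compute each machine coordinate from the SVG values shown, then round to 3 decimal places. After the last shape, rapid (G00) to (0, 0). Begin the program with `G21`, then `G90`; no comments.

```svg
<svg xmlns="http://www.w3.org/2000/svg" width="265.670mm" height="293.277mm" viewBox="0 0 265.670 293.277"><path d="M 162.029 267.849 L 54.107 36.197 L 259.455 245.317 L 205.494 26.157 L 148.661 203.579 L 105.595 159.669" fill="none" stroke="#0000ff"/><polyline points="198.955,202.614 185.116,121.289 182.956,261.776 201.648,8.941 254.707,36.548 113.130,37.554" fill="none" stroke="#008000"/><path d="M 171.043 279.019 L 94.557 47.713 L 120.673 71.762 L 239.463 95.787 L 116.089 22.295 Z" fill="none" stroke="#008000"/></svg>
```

viewBox `0 0 265.670 293.277` with mm width/height → 1 unit = 1 mm. Flip: y_m = 293.277 − y_svg.

**Shape 1** — `<path>` open polyline, stroke `#0000ff` → score (S390, F1664). Machine vertices: (162.029,25.428) → (54.107,257.080) → (259.455,47.960) → (205.494,267.120) → (148.661,89.698) → (105.595,133.608). Open path.

**Shape 2** — `<polyline>` open polyline, stroke `#008000` → cut (S773, F1191). Machine vertices: (198.955,90.663) → (185.116,171.988) → (182.956,31.501) → (201.648,284.336) → (254.707,256.729) → (113.130,255.723). Open path.

**Shape 3** — `<path>` closed polygon, stroke `#008000` → cut (S773, F1191). Machine vertices: (171.043,14.258) → (94.557,245.564) → (120.673,221.515) → (239.463,197.490) → (116.089,270.982) → (171.043,14.258). Closed: final G1 returns to the first vertex.

G21
G90
G00 X162.029 Y25.428
M4 S390
G01 X54.107 Y257.080 F1664
G01 X259.455 Y47.960
G01 X205.494 Y267.120
G01 X148.661 Y89.698
G01 X105.595 Y133.608
G00 X198.955 Y90.663
M4 S773
G01 X185.116 Y171.988 F1191
G01 X182.956 Y31.501
G01 X201.648 Y284.336
G01 X254.707 Y256.729
G01 X113.130 Y255.723
G00 X171.043 Y14.258
M4 S773
G01 X94.557 Y245.564 F1191
G01 X120.673 Y221.515
G01 X239.463 Y197.490
G01 X116.089 Y270.982
G01 X171.043 Y14.258
M5
G00 X0.000 Y0.000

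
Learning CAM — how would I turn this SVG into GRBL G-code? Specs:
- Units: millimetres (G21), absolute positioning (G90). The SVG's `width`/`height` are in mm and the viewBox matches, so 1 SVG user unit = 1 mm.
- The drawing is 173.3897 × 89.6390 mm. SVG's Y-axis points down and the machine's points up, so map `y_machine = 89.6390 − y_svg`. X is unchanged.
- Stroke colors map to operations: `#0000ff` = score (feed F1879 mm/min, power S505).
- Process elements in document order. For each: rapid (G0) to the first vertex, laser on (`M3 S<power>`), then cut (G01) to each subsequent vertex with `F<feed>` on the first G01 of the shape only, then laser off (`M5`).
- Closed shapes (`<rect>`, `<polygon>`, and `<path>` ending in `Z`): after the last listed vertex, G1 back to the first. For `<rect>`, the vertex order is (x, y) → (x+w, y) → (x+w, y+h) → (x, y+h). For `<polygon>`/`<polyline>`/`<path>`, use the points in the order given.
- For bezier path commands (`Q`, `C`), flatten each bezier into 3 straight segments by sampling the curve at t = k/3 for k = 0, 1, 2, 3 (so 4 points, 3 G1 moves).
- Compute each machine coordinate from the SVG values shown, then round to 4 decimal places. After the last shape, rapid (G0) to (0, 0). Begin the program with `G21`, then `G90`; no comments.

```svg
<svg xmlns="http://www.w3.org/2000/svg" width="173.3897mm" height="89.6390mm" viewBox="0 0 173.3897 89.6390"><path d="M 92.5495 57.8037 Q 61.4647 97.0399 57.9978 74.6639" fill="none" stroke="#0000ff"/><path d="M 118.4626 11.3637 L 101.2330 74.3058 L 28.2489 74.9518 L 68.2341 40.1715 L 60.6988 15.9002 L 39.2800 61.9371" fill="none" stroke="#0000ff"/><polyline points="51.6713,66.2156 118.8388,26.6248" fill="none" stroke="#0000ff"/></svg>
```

G21
G90
G0 X92.5495 Y31.8353
M3 S505
G01 X74.8950 Y12.5236 F1879
G01 X63.3777 Y6.9036
G01 X57.9978 Y14.9751
M5
G0 X118.4626 Y78.2753
M3 S505
G01 X101.2330 Y15.3332 F1879
G01 X28.2489 Y14.6872
G01 X68.2341 Y49.4675
G01 X60.6988 Y73.7388
G01 X39.2800 Y27.7019
M5
G0 X51.6713 Y23.4234
M3 S505
G01 X118.8388 Y63.0142 F1879
M5
G0 X0.0000 Y0.0000

Since the viewBox matches the mm dimensions, user units are millimetres directly. The only transform is the Y-flip y_m = 89.6390 − y_svg.

Shape 1 is a quadratic bezier drawn with `<path>`. Its stroke #0000ff means score at S505, F1879. After flipping Y the toolpath is (92.5495,31.8353) → (74.8950,12.5236) → (63.3777,6.9036) → (57.9978,14.9751).

Shape 2 is a open polyline drawn with `<path>`. Its stroke #0000ff means score at S505, F1879. After flipping Y the toolpath is (118.4626,78.2753) → (101.2330,15.3332) → (28.2489,14.6872) → (68.2341,49.4675) → (60.6988,73.7388) → (39.2800,27.7019).

Shape 3 is a line segment drawn with `<polyline>`. Its stroke #0000ff means score at S505, F1879. After flipping Y the toolpath is (51.6713,23.4234) → (118.8388,63.0142).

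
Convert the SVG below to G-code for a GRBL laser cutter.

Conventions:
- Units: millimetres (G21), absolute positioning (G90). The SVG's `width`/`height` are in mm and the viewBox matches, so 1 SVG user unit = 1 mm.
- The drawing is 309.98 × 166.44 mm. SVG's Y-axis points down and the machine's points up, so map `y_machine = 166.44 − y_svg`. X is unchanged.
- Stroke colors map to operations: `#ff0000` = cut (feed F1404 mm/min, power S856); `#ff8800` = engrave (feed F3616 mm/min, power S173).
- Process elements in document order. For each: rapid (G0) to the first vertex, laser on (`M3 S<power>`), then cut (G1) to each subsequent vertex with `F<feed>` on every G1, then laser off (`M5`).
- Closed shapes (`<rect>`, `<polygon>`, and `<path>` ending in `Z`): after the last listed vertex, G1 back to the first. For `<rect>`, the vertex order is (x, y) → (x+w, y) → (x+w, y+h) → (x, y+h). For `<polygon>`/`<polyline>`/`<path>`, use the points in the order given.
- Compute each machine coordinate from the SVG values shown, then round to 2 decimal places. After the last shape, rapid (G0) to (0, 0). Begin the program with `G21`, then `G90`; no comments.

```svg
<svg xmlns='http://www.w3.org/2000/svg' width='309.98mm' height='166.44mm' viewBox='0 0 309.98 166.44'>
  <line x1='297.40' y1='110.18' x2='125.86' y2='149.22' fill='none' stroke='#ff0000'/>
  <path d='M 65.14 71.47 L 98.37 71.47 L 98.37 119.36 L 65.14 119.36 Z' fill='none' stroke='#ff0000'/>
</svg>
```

G21
G90
G0 X297.40 Y56.26
M3 S856
G1 X125.86 Y17.22 F1404
M5
G0 X65.14 Y94.97
M3 S856
G1 X98.37 Y94.97 F1404
G1 X98.37 Y47.08 F1404
G1 X65.14 Y47.08 F1404
G1 X65.14 Y94.97 F1404
M5
G0 X0.00 Y0.00

Since the viewBox matches the mm dimensions, user units are millimetres directly. The only transform is the Y-flip y_m = 166.44 − y_svg.

Shape 1 is a line segment drawn with `<line>`. Its stroke #ff0000 means cut at S856, F1404. After flipping Y the toolpath is (297.40,56.26) → (125.86,17.22).

Shape 2 is a rectangle drawn with `<path>`. Its stroke #ff0000 means cut at S856, F1404. After flipping Y the toolpath is (65.14,94.97) → (98.37,94.97) → (98.37,47.08) → (65.14,47.08) → (65.14,94.97), returning to the start.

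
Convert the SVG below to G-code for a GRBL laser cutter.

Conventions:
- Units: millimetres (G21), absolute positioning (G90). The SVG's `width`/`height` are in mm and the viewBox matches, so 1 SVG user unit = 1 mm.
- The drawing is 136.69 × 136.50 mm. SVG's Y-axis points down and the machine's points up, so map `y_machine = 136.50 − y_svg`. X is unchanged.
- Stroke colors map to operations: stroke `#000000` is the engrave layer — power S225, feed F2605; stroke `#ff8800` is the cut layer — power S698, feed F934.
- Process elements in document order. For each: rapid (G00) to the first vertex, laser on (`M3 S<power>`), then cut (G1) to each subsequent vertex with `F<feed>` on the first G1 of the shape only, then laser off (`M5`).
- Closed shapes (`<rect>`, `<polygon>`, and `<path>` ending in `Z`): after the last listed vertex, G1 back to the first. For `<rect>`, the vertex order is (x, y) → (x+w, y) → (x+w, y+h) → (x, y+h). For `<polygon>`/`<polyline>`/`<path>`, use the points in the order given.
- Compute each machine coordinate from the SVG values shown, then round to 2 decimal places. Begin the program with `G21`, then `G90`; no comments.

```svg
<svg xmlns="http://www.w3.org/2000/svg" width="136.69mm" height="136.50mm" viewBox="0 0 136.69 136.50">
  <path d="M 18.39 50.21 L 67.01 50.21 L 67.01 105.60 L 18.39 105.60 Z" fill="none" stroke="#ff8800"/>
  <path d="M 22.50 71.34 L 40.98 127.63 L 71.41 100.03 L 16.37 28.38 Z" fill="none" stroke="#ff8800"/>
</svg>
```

1 u = 1 mm; y_m = 136.50 − y.

[1] `<path>` rectangle, #ff8800→cut S698 F934: (18.39,86.29) → (67.01,86.29) → (67.01,30.90) → (18.39,30.90) → (18.39,86.29) (closed)

[2] `<path>` closed polygon, #ff8800→cut S698 F934: (22.50,65.16) → (40.98,8.87) → (71.41,36.47) → (16.37,108.12) → (22.50,65.16) (closed)

G21
G90
G00 X18.39 Y86.29
M3 S698
G1 X67.01 Y86.29 F934
G1 X67.01 Y30.90
G1 X18.39 Y30.90
G1 X18.39 Y86.29
M5
G00 X22.50 Y65.16
M3 S698
G1 X40.98 Y8.87 F934
G1 X71.41 Y36.47
G1 X16.37 Y108.12
G1 X22.50 Y65.16
M5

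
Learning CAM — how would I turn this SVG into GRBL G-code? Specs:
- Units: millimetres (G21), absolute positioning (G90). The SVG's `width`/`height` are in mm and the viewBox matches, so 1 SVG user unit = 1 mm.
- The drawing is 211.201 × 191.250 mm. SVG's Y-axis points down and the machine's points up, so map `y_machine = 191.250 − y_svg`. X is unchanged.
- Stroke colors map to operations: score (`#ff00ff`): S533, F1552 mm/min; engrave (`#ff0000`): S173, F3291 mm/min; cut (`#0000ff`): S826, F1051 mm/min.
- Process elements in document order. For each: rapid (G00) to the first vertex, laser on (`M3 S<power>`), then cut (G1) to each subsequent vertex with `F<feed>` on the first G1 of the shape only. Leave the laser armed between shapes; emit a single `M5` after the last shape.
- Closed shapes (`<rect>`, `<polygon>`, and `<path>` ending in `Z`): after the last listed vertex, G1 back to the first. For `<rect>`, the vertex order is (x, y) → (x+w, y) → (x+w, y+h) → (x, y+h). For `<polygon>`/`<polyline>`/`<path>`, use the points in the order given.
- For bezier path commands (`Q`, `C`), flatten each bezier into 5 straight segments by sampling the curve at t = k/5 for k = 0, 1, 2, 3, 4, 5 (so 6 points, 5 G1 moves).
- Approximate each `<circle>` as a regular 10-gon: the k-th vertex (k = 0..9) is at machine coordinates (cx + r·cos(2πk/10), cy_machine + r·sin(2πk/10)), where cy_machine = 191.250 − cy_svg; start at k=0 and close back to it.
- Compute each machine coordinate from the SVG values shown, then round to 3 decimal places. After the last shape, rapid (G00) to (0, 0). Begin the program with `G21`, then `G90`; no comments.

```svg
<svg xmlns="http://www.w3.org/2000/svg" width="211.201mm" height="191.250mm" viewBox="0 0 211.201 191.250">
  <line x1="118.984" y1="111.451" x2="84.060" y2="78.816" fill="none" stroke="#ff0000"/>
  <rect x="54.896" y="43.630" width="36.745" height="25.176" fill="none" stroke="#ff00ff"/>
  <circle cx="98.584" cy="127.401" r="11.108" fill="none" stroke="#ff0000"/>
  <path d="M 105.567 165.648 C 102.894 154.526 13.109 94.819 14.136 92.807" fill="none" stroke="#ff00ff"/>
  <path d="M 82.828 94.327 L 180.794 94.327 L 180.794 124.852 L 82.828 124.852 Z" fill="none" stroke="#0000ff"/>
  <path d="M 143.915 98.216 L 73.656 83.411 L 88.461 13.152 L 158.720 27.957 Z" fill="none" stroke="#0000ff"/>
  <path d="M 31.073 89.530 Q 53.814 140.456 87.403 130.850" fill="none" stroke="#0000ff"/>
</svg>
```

viewBox `0 0 211.201 191.250` with mm width/height → 1 unit = 1 mm. Flip: y_m = 191.250 − y_svg.

**Shape 1** — `<line>` line segment, stroke `#ff0000` → engrave (S173, F3291). Machine vertices: (118.984,79.799) → (84.060,112.434). Open path.

**Shape 2** — `<rect>` rectangle, stroke `#ff00ff` → score (S533, F1552). Machine vertices: (54.896,147.620) → (91.641,147.620) → (91.641,122.444) → (54.896,122.444) → (54.896,147.620). Closed: final G1 returns to the first vertex.

**Shape 3** — `<circle>` circle, stroke `#ff0000` → engrave (S173, F3291). Machine vertices: (109.692,63.849) → (107.571,70.378) → (102.017,74.413) → (95.151,74.413) → (89.597,70.378) → (87.476,63.849) → (89.597,57.320) → (95.151,53.285) → (102.017,53.285) → (107.571,57.320) → (109.692,63.849). Closed: final G1 returns to the first vertex.

**Shape 4** — `<path>` cubic bezier, stroke `#ff00ff` → score (S533, F1552). Control points (SVG): P0=(105.567,165.648), P1=(102.894,154.526), P2=(13.109,94.819), P3=(14.136,92.807); sampled at t=k/5. Machine vertices: (105.567,25.602) → (94.933,37.255) → (71.933,55.467) → (45.106,75.137) → (22.994,91.163) → (14.136,98.443). Open path.

**Shape 5** — `<path>` rectangle, stroke `#0000ff` → cut (S826, F1051). Machine vertices: (82.828,96.923) → (180.794,96.923) → (180.794,66.398) → (82.828,66.398) → (82.828,96.923). Closed: final G1 returns to the first vertex.

**Shape 6** — `<path>` regular polygon, stroke `#0000ff` → cut (S826, F1051). Machine vertices: (143.915,93.034) → (73.656,107.839) → (88.461,178.098) → (158.720,163.293) → (143.915,93.034). Closed: final G1 returns to the first vertex.

**Shape 7** — `<path>` quadratic bezier, stroke `#0000ff` → cut (S826, F1051). Control points (SVG): P0=(31.073,89.530), P1=(53.814,140.456), P2=(87.403,130.850); sampled at t=k/5. Machine vertices: (31.073,101.720) → (40.603,83.771) → (51.001,70.664) → (62.267,62.400) → (74.401,58.979) → (87.403,60.400). Open path.

G21
G90
G00 X118.984 Y79.799
M3 S173
G1 X84.060 Y112.434 F3291
G00 X54.896 Y147.620
M3 S533
G1 X91.641 Y147.620 F1552
G1 X91.641 Y122.444
G1 X54.896 Y122.444
G1 X54.896 Y147.620
G00 X109.692 Y63.849
M3 S173
G1 X107.571 Y70.378 F3291
G1 X102.017 Y74.413
G1 X95.151 Y74.413
G1 X89.597 Y70.378
G1 X87.476 Y63.849
G1 X89.597 Y57.320
G1 X95.151 Y53.285
G1 X102.017 Y53.285
G1 X107.571 Y57.320
G1 X109.692 Y63.849
G00 X105.567 Y25.602
M3 S533
G1 X94.933 Y37.255 F1552
G1 X71.933 Y55.467
G1 X45.106 Y75.137
G1 X22.994 Y91.163
G1 X14.136 Y98.443
G00 X82.828 Y96.923
M3 S826
G1 X180.794 Y96.923 F1051
G1 X180.794 Y66.398
G1 X82.828 Y66.398
G1 X82.828 Y96.923
G00 X143.915 Y93.034
M3 S826
G1 X73.656 Y107.839 F1051
G1 X88.461 Y178.098
G1 X158.720 Y163.293
G1 X143.915 Y93.034
G00 X31.073 Y101.720
M3 S826
G1 X40.603 Y83.771 F1051
G1 X51.001 Y70.664
G1 X62.267 Y62.400
G1 X74.401 Y58.979
G1 X87.403 Y60.400
M5
G00 X0.000 Y0.000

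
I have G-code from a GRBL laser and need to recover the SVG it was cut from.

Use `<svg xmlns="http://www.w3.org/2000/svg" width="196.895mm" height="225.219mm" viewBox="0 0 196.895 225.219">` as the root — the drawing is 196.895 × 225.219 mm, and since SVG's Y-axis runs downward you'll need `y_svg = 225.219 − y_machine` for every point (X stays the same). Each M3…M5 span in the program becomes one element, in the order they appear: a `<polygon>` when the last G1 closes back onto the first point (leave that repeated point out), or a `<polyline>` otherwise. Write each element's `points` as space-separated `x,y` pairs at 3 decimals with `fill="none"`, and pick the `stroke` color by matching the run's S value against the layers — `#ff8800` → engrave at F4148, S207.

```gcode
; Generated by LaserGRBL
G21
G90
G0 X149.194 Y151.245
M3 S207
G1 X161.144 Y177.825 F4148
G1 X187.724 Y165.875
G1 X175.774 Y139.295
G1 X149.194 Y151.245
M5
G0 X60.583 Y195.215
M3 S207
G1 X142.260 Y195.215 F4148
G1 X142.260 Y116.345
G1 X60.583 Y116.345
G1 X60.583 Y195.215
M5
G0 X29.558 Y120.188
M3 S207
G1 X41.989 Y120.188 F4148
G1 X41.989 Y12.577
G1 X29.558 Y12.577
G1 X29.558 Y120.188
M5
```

<svg xmlns="http://www.w3.org/2000/svg" width="196.895mm" height="225.219mm" viewBox="0 0 196.895 225.219">
  <polygon points="149.194,73.974 161.144,47.394 187.724,59.344 175.774,85.924" fill="none" stroke="#ff8800"/>
  <polygon points="60.583,30.004 142.260,30.004 142.260,108.874 60.583,108.874" fill="none" stroke="#ff8800"/>
  <polygon points="29.558,105.031 41.989,105.031 41.989,212.642 29.558,212.642" fill="none" stroke="#ff8800"/>
</svg>

Machine Y-up, SVG Y-down with viewBox height 225.219, so y_svg = 225.219 − y_machine; X carries over. Every run uses S207, so all elements get stroke `#ff8800` (engrave).

Run 1: The run returns to its start, so emit a `<polygon>` with points (Y-flipped): 149.194,73.974 161.144,47.394 187.724,59.344 175.774,85.924.

Run 2: The run returns to its start, so emit a `<polygon>` with points (Y-flipped): 60.583,30.004 142.260,30.004 142.260,108.874 60.583,108.874.

Run 3: The run returns to its start, so emit a `<polygon>` with points (Y-flipped): 29.558,105.031 41.989,105.031 41.989,212.642 29.558,212.642.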